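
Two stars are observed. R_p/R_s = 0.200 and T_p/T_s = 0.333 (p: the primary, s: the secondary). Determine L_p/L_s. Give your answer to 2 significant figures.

From the Stefan–Boltzmann law, L ∝ R²T⁴, so
L_p/L_s = (R_p/R_s)² (T_p/T_s)⁴ = (0.200)² × (0.333)⁴ = 0.04000 × 0.01230 = 4.919×10^-4.

4.9×10^-4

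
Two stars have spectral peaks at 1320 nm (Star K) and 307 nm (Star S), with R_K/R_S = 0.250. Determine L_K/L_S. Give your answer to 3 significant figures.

1.83×10^-4

Wien's law gives T ∝ 1/λ_max, so T_K/T_S = λ_S/λ_K = 307/1320 = 0.2326.
Then L ∝ R²T⁴ gives L_K/L_S = (0.250)² × (0.2326)⁴ = 0.06250 × 0.002926 = 1.829×10^-4.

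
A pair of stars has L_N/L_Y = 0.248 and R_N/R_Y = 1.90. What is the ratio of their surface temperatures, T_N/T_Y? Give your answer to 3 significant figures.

0.512

L ∝ R²T⁴ gives T ∝ (L/R²)^(1/4), so
T_N/T_Y = (0.248 / 1.90²)^(1/4) = (0.06870)^(1/4) = 0.5120.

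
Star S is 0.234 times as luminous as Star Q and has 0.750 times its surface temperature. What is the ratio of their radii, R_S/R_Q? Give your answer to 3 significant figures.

L ∝ R²T⁴ gives R ∝ √L / T², so
R_S/R_Q = √(0.234) / (0.750)² = 0.4837 / 0.5625 = 0.8600.

0.860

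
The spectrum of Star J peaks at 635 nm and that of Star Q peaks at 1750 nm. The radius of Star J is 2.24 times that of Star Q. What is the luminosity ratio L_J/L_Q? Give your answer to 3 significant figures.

Wien's law gives T ∝ 1/λ_max, so T_J/T_Q = λ_Q/λ_J = 1750/635 = 2.756.
Then L ∝ R²T⁴ gives L_J/L_Q = (2.24)² × (2.756)⁴ = 5.018 × 57.68 = 289.4.

289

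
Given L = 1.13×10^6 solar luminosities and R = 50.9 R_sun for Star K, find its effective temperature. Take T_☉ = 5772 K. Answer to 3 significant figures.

2.64×10^4 K

T/T_☉ = (L/L_☉)^(1/4) / (R/R_☉)^(1/2)
T = 5772 × (1.13×10^6)^(1/4) / √(50.9) = 5772 × 32.60 / 7.134 = 2.638×10^4 K.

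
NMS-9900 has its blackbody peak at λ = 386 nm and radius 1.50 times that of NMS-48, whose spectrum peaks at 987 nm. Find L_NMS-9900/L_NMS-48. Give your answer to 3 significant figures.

96.2

Wien's law gives T ∝ 1/λ_max, so T_NMS-9900/T_NMS-48 = λ_NMS-48/λ_NMS-9900 = 987/386 = 2.557.
Then L ∝ R²T⁴ gives L_NMS-9900/L_NMS-48 = (1.50)² × (2.557)⁴ = 2.250 × 42.75 = 96.18.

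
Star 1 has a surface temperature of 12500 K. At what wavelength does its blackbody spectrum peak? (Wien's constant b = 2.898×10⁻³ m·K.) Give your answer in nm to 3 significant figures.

λ_max = b/T = 2.898×10⁻³ / 12500 = 2.32×10^-7 m = 231.8 nm.

232 nm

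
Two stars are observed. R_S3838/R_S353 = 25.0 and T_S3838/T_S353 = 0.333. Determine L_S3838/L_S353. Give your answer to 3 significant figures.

7.69

From the Stefan–Boltzmann law, L ∝ R²T⁴, so
L_S3838/L_S353 = (R_S3838/R_S353)² (T_S3838/T_S353)⁴ = (25.0)² × (0.333)⁴ = 625.0 × 0.01230 = 7.685.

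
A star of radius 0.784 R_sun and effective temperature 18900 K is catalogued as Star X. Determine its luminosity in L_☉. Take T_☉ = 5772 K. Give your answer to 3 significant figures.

L/L_☉ = (R/R_☉)² (T/T_☉)⁴ = (0.784)² × (18900/5772)⁴
       = 0.6147 × (3.274)⁴ = 0.6147 × 115.0 = 70.66.

70.7 L_☉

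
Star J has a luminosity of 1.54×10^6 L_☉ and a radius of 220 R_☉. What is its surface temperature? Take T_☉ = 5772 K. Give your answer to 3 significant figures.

T/T_☉ = (L/L_☉)^(1/4) / (R/R_☉)^(1/2)
T = 5772 × (1.54×10^6)^(1/4) / √(220) = 5772 × 35.23 / 14.83 = 1.371×10^4 K.

1.37×10^4 K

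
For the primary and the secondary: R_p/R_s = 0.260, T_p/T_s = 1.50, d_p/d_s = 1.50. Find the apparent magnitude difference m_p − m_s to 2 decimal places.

L_p/L_s = (0.260)²(1.50)⁴ = 0.3422.
F_p/F_s = (L_p/L_s)/(d_p/d_s)² = 0.3422/2.250 = 0.1521.
m_p − m_s = −2.5 log₁₀(0.1521) = 2.04.

2.04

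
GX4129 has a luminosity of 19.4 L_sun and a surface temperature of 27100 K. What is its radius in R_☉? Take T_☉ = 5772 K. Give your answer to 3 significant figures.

R/R_☉ = √(L/L_☉) / (T/T_☉)² = √(19.4) / (4.695)²
       = 4.405 / 22.04 = 0.1998.

0.200 R_☉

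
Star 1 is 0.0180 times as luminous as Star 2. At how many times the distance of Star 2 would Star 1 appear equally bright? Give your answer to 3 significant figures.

0.134

Equal flux requires L_1/d_1² = L_2/d_2², so d_1/d_2 = √(L_1/L_2)
= √(0.0180) = 0.1342.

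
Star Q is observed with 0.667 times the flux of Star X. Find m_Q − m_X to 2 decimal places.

m_Q − m_X = −2.5 log₁₀(F_Q/F_X) = −2.5 log₁₀(0.667) = −2.5 × (-0.176) = 0.440.

0.44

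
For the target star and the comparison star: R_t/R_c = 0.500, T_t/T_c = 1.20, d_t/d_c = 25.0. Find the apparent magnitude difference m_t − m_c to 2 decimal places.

L_t/L_c = (0.500)²(1.20)⁴ = 0.5184.
F_t/F_c = (L_t/L_c)/(d_t/d_c)² = 0.5184/625.0 = 8.294×10^-4.
m_t − m_c = −2.5 log₁₀(8.294×10^-4) = 7.70.

7.70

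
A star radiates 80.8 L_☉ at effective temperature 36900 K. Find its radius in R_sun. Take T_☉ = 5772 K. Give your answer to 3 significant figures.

R/R_☉ = √(L/L_☉) / (T/T_☉)² = √(80.8) / (6.393)²
       = 8.989 / 40.87 = 0.2199.

0.220 R_sun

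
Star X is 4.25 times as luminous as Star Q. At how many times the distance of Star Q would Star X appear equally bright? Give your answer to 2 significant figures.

Equal flux requires L_X/d_X² = L_Q/d_Q², so d_X/d_Q = √(L_X/L_Q)
= √(4.25) = 2.062.

2.1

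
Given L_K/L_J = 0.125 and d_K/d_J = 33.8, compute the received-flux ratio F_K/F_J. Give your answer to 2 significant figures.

1.1×10^-4

F = L/(4πd²), so F_K/F_J = (L_K/L_J) / (d_K/d_J)²
= 0.125 / (33.8)² = 0.125 / 1142 = 1.094×10^-4.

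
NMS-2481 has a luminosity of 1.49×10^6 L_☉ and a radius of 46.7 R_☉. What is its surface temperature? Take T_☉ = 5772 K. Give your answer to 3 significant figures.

T/T_☉ = (L/L_☉)^(1/4) / (R/R_☉)^(1/2)
T = 5772 × (1.49×10^6)^(1/4) / √(46.7) = 5772 × 34.94 / 6.834 = 2.951×10^4 K.

2.95×10^4 K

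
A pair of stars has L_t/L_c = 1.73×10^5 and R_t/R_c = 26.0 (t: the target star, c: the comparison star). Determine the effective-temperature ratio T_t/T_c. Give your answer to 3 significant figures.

4.00

L ∝ R²T⁴ gives T ∝ (L/R²)^(1/4), so
T_t/T_c = (1.73×10^5 / 26.0²)^(1/4) = (255.9)^(1/4) = 4.000.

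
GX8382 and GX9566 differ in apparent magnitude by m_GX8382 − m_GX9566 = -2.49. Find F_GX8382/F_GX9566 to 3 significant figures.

F_GX8382/F_GX9566 = 10^(−(m_GX8382 − m_GX9566)/2.5) = 10^(2.49/2.5) = 10^0.996 = 9.908.

9.91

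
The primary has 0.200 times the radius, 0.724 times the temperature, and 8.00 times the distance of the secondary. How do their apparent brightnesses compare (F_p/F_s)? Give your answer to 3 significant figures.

1.72×10^-4

L_p/L_s = (R_p/R_s)²(T_p/T_s)⁴ = (0.200)² × (0.724)⁴ = 0.01099.
F_p/F_s = (L_p/L_s)/(d_p/d_s)² = 0.01099 / (8.00)² = 1.717×10^-4.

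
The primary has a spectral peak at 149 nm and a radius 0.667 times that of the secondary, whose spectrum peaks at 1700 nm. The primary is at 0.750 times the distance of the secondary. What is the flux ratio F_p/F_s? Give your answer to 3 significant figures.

1.34×10^4

Wien's law: T_p/T_s = λ_s/λ_p = 1700/149 = 11.41.
L_p/L_s = (R_p/R_s)²(T_p/T_s)⁴ = (0.667)²(11.41)⁴ = 7539.
F_p/F_s = (L_p/L_s)/(d_p/d_s)² = 7539/(0.750)² = 1.340×10^4.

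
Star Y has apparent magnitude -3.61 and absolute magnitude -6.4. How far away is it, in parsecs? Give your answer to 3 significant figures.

m − M = 5 log₁₀(d/10 pc)
-3.61 − (-6.4) = 2.79 = 5 log₁₀(d/10)
d = 10 × 10^(2.79/5) = 10 × 10^0.558 = 36.14 pc.

36.1 pc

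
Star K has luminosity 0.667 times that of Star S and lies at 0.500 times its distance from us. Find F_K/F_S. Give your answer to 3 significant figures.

2.67

F = L/(4πd²), so F_K/F_S = (L_K/L_S) / (d_K/d_S)²
= 0.667 / (0.500)² = 0.667 / 0.2500 = 2.668.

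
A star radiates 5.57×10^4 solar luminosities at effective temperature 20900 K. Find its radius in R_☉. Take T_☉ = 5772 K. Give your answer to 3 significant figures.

18.0 R_☉

R/R_☉ = √(L/L_☉) / (T/T_☉)² = √(5.57×10^4) / (3.621)²
       = 236.0 / 13.11 = 18.00.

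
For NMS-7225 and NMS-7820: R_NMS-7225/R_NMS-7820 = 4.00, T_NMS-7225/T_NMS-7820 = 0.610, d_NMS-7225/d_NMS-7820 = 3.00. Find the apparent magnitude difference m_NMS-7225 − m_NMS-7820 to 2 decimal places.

1.52

L_NMS-7225/L_NMS-7820 = (4.00)²(0.610)⁴ = 2.215.
F_NMS-7225/F_NMS-7820 = (L_NMS-7225/L_NMS-7820)/(d_NMS-7225/d_NMS-7820)² = 2.215/9.000 = 0.2461.
m_NMS-7225 − m_NMS-7820 = −2.5 log₁₀(0.2461) = 1.52.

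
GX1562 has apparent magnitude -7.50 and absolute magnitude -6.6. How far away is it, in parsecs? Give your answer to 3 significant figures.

6.61 pc

m − M = 5 log₁₀(d/10 pc)
-7.50 − (-6.6) = -0.90 = 5 log₁₀(d/10)
d = 10 × 10^(-0.90/5) = 10 × 10^-0.180 = 6.607 pc.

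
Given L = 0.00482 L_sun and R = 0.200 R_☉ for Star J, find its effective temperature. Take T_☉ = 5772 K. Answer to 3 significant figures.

3.40×10^3 K

T/T_☉ = (L/L_☉)^(1/4) / (R/R_☉)^(1/2)
T = 5772 × (0.00482)^(1/4) / √(0.200) = 5772 × 0.2635 / 0.4472 = 3401 K.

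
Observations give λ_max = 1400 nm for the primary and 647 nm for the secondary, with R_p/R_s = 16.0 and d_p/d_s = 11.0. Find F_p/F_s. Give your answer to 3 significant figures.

0.0965

Wien's law: T_p/T_s = λ_s/λ_p = 647/1400 = 0.4621.
L_p/L_s = (R_p/R_s)²(T_p/T_s)⁴ = (16.0)²(0.4621)⁴ = 11.68.
F_p/F_s = (L_p/L_s)/(d_p/d_s)² = 11.68/(11.0)² = 0.09651.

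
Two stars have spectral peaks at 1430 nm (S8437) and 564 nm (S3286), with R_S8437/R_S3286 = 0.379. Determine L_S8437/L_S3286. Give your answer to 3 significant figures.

Wien's law gives T ∝ 1/λ_max, so T_S8437/T_S3286 = λ_S3286/λ_S8437 = 564/1430 = 0.3944.
Then L ∝ R²T⁴ gives L_S8437/L_S3286 = (0.379)² × (0.3944)⁴ = 0.1436 × 0.02420 = 0.003476.

0.00348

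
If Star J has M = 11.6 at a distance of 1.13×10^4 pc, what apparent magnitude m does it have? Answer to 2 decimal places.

m = M + 5 log₁₀(d/10 pc) = 11.6 + 5 log₁₀(1.13×10^4/10)
  = 11.6 + 5 × 3.053 = 11.6 + 15.27 = 26.87.

26.87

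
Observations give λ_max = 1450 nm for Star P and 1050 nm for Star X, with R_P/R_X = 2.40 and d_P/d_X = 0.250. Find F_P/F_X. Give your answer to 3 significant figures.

Wien's law: T_P/T_X = λ_X/λ_P = 1050/1450 = 0.7241.
L_P/L_X = (R_P/R_X)²(T_P/T_X)⁴ = (2.40)²(0.7241)⁴ = 1.584.
F_P/F_X = (L_P/L_X)/(d_P/d_X)² = 1.584/(0.250)² = 25.34.

25.3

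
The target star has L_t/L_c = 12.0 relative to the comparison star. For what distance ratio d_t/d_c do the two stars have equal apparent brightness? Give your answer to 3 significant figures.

Equal flux requires L_t/d_t² = L_c/d_c², so d_t/d_c = √(L_t/L_c)
= √(12.0) = 3.464.

3.46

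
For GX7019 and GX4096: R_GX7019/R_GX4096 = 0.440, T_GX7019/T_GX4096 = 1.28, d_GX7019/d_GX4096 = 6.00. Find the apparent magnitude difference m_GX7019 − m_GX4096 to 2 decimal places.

L_GX7019/L_GX4096 = (0.440)²(1.28)⁴ = 0.5197.
F_GX7019/F_GX4096 = (L_GX7019/L_GX4096)/(d_GX7019/d_GX4096)² = 0.5197/36.00 = 0.01444.
m_GX7019 − m_GX4096 = −2.5 log₁₀(0.01444) = 4.60.

4.60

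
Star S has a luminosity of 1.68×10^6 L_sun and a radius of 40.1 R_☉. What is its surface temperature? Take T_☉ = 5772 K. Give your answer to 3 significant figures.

3.28×10^4 K

T/T_☉ = (L/L_☉)^(1/4) / (R/R_☉)^(1/2)
T = 5772 × (1.68×10^6)^(1/4) / √(40.1) = 5772 × 36.00 / 6.332 = 3.282×10^4 K.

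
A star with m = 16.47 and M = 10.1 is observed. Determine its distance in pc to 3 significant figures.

188 pc

m − M = 5 log₁₀(d/10 pc)
16.47 − (10.1) = 6.37 = 5 log₁₀(d/10)
d = 10 × 10^(6.37/5) = 10 × 10^1.274 = 187.9 pc.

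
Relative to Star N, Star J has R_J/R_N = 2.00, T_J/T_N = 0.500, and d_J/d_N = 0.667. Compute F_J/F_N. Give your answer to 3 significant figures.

L_J/L_N = (R_J/R_N)²(T_J/T_N)⁴ = (2.00)² × (0.500)⁴ = 0.2500.
F_J/F_N = (L_J/L_N)/(d_J/d_N)² = 0.2500 / (0.667)² = 0.5619.

0.562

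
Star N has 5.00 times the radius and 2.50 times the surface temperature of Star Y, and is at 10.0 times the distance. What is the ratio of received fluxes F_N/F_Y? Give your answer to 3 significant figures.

L_N/L_Y = (R_N/R_Y)²(T_N/T_Y)⁴ = (5.00)² × (2.50)⁴ = 976.6.
F_N/F_Y = (L_N/L_Y)/(d_N/d_Y)² = 976.6 / (10.0)² = 9.766.

9.77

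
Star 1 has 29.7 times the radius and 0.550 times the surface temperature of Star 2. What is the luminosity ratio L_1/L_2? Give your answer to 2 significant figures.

81

From the Stefan–Boltzmann law, L ∝ R²T⁴, so
L_1/L_2 = (R_1/R_2)² (T_1/T_2)⁴ = (29.7)² × (0.550)⁴ = 882.1 × 0.09151 = 80.72.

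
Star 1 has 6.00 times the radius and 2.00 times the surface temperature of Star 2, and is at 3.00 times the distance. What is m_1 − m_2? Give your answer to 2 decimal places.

-4.52

L_1/L_2 = (6.00)²(2.00)⁴ = 576.0.
F_1/F_2 = (L_1/L_2)/(d_1/d_2)² = 576.0/9.000 = 64.00.
m_1 − m_2 = −2.5 log₁₀(64.00) = -4.52.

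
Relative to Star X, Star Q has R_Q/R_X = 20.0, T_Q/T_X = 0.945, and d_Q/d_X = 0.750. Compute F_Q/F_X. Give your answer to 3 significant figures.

567

L_Q/L_X = (R_Q/R_X)²(T_Q/T_X)⁴ = (20.0)² × (0.945)⁴ = 319.0.
F_Q/F_X = (L_Q/L_X)/(d_Q/d_X)² = 319.0 / (0.750)² = 567.1.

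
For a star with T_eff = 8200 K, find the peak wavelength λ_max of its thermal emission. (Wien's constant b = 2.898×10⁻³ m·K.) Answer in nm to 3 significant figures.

353 nm

λ_max = b/T = 2.898×10⁻³ / 8200 = 3.53×10^-7 m = 353.4 nm.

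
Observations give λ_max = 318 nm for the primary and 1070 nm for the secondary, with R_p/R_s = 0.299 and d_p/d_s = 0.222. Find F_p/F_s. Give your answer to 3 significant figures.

233

Wien's law: T_p/T_s = λ_s/λ_p = 1070/318 = 3.365.
L_p/L_s = (R_p/R_s)²(T_p/T_s)⁴ = (0.299)²(3.365)⁴ = 11.46.
F_p/F_s = (L_p/L_s)/(d_p/d_s)² = 11.46/(0.222)² = 232.5.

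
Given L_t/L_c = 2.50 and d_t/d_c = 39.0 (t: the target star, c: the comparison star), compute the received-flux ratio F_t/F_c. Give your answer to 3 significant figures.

0.00164

F = L/(4πd²), so F_t/F_c = (L_t/L_c) / (d_t/d_c)²
= 2.50 / (39.0)² = 2.50 / 1521 = 0.001644.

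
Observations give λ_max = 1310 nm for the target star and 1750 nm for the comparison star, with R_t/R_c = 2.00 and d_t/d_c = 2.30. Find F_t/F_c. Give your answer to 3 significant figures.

Wien's law: T_t/T_c = λ_c/λ_t = 1750/1310 = 1.336.
L_t/L_c = (R_t/R_c)²(T_t/T_c)⁴ = (2.00)²(1.336)⁴ = 12.74.
F_t/F_c = (L_t/L_c)/(d_t/d_c)² = 12.74/(2.30)² = 2.408.

2.41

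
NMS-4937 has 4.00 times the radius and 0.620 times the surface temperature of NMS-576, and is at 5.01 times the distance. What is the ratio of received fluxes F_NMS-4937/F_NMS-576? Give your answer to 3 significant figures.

L_NMS-4937/L_NMS-576 = (R_NMS-4937/R_NMS-576)²(T_NMS-4937/T_NMS-576)⁴ = (4.00)² × (0.620)⁴ = 2.364.
F_NMS-4937/F_NMS-576 = (L_NMS-4937/L_NMS-576)/(d_NMS-4937/d_NMS-576)² = 2.364 / (5.01)² = 0.09419.

0.0942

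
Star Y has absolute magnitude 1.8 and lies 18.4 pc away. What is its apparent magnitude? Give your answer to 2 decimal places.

3.12

m = M + 5 log₁₀(d/10 pc) = 1.8 + 5 log₁₀(18.4/10)
  = 1.8 + 5 × 0.265 = 1.8 + 1.32 = 3.12.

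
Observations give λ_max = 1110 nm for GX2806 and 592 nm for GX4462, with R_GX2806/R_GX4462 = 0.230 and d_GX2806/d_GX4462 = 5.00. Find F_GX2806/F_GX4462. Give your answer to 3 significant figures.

1.71×10^-4

Wien's law: T_GX2806/T_GX4462 = λ_GX4462/λ_GX2806 = 592/1110 = 0.5333.
L_GX2806/L_GX4462 = (R_GX2806/R_GX4462)²(T_GX2806/T_GX4462)⁴ = (0.230)²(0.5333)⁴ = 0.004280.
F_GX2806/F_GX4462 = (L_GX2806/L_GX4462)/(d_GX2806/d_GX4462)² = 0.004280/(5.00)² = 1.712×10^-4.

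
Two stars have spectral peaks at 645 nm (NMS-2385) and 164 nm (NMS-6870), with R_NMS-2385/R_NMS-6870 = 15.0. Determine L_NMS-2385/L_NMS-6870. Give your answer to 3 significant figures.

Wien's law gives T ∝ 1/λ_max, so T_NMS-2385/T_NMS-6870 = λ_NMS-6870/λ_NMS-2385 = 164/645 = 0.2543.
Then L ∝ R²T⁴ gives L_NMS-2385/L_NMS-6870 = (15.0)² × (0.2543)⁴ = 225.0 × 0.004180 = 0.9404.

0.940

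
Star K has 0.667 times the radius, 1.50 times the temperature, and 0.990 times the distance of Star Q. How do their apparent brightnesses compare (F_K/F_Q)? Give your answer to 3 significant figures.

L_K/L_Q = (R_K/R_Q)²(T_K/T_Q)⁴ = (0.667)² × (1.50)⁴ = 2.252.
F_K/F_Q = (L_K/L_Q)/(d_K/d_Q)² = 2.252 / (0.990)² = 2.298.

2.30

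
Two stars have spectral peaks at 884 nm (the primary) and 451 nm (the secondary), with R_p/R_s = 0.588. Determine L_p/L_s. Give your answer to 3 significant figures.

0.0234

Wien's law gives T ∝ 1/λ_max, so T_p/T_s = λ_s/λ_p = 451/884 = 0.5102.
Then L ∝ R²T⁴ gives L_p/L_s = (0.588)² × (0.5102)⁴ = 0.3457 × 0.06775 = 0.02342.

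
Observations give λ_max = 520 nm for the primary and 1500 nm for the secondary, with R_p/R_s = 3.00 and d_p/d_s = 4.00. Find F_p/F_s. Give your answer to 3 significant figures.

38.9

Wien's law: T_p/T_s = λ_s/λ_p = 1500/520 = 2.885.
L_p/L_s = (R_p/R_s)²(T_p/T_s)⁴ = (3.00)²(2.885)⁴ = 623.2.
F_p/F_s = (L_p/L_s)/(d_p/d_s)² = 623.2/(4.00)² = 38.95.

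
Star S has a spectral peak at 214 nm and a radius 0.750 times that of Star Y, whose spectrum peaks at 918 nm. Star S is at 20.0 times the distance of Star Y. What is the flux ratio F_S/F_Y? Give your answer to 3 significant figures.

0.476

Wien's law: T_S/T_Y = λ_Y/λ_S = 918/214 = 4.290.
L_S/L_Y = (R_S/R_Y)²(T_S/T_Y)⁴ = (0.750)²(4.290)⁴ = 190.5.
F_S/F_Y = (L_S/L_Y)/(d_S/d_Y)² = 190.5/(20.0)² = 0.4762.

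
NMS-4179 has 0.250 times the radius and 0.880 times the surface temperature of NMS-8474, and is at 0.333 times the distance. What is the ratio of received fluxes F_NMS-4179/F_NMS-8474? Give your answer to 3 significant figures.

L_NMS-4179/L_NMS-8474 = (R_NMS-4179/R_NMS-8474)²(T_NMS-4179/T_NMS-8474)⁴ = (0.250)² × (0.880)⁴ = 0.03748.
F_NMS-4179/F_NMS-8474 = (L_NMS-4179/L_NMS-8474)/(d_NMS-4179/d_NMS-8474)² = 0.03748 / (0.333)² = 0.3380.

0.338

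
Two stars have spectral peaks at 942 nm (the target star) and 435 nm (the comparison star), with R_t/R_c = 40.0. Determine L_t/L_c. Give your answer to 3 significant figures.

Wien's law gives T ∝ 1/λ_max, so T_t/T_c = λ_c/λ_t = 435/942 = 0.4618.
Then L ∝ R²T⁴ gives L_t/L_c = (40.0)² × (0.4618)⁴ = 1600 × 0.04547 = 72.76.

72.8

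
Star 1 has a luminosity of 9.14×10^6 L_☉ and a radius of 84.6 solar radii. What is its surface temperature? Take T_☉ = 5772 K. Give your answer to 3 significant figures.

T/T_☉ = (L/L_☉)^(1/4) / (R/R_☉)^(1/2)
T = 5772 × (9.14×10^6)^(1/4) / √(84.6) = 5772 × 54.98 / 9.198 = 3.450×10^4 K.

3.45×10^4 K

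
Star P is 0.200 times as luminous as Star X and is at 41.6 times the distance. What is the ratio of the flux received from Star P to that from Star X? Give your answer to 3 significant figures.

1.16×10^-4

F = L/(4πd²), so F_P/F_X = (L_P/L_X) / (d_P/d_X)²
= 0.200 / (41.6)² = 0.200 / 1731 = 1.156×10^-4.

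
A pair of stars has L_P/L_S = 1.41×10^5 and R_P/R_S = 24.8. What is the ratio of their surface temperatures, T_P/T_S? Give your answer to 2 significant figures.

3.9

L ∝ R²T⁴ gives T ∝ (L/R²)^(1/4), so
T_P/T_S = (1.41×10^5 / 24.8²)^(1/4) = (229.3)^(1/4) = 3.891.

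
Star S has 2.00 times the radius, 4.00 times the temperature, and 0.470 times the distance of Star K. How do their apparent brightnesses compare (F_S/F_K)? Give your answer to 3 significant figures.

4.64×10^3

L_S/L_K = (R_S/R_K)²(T_S/T_K)⁴ = (2.00)² × (4.00)⁴ = 1024.
F_S/F_K = (L_S/L_K)/(d_S/d_K)² = 1024 / (0.470)² = 4636.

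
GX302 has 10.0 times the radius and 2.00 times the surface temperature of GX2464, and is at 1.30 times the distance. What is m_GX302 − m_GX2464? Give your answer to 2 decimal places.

L_GX302/L_GX2464 = (10.0)²(2.00)⁴ = 1600.
F_GX302/F_GX2464 = (L_GX302/L_GX2464)/(d_GX302/d_GX2464)² = 1600/1.690 = 946.7.
m_GX302 − m_GX2464 = −2.5 log₁₀(946.7) = -7.44.

-7.44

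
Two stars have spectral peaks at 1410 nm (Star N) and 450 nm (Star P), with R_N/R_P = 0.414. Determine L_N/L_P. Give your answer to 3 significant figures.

Wien's law gives T ∝ 1/λ_max, so T_N/T_P = λ_P/λ_N = 450/1410 = 0.3191.
Then L ∝ R²T⁴ gives L_N/L_P = (0.414)² × (0.3191)⁴ = 0.1714 × 0.01037 = 0.001778.

0.00178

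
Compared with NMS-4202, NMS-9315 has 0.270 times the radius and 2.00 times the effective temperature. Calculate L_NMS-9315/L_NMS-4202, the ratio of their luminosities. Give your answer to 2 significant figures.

1.2

From the Stefan–Boltzmann law, L ∝ R²T⁴, so
L_NMS-9315/L_NMS-4202 = (R_NMS-9315/R_NMS-4202)² (T_NMS-9315/T_NMS-4202)⁴ = (0.270)² × (2.00)⁴ = 0.07290 × 16.00 = 1.166.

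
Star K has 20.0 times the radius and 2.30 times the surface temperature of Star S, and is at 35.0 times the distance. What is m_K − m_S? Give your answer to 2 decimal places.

L_K/L_S = (20.0)²(2.30)⁴ = 1.119×10^4.
F_K/F_S = (L_K/L_S)/(d_K/d_S)² = 1.119×10^4/1225 = 9.138.
m_K − m_S = −2.5 log₁₀(9.138) = -2.40.

-2.40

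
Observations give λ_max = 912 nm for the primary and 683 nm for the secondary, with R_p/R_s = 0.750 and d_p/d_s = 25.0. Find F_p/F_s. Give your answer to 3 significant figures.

Wien's law: T_p/T_s = λ_s/λ_p = 683/912 = 0.7489.
L_p/L_s = (R_p/R_s)²(T_p/T_s)⁴ = (0.750)²(0.7489)⁴ = 0.1769.
F_p/F_s = (L_p/L_s)/(d_p/d_s)² = 0.1769/(25.0)² = 2.831×10^-4.

2.83×10^-4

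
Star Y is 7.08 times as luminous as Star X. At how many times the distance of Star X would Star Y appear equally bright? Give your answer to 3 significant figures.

2.66

Equal flux requires L_Y/d_Y² = L_X/d_X², so d_Y/d_X = √(L_Y/L_X)
= √(7.08) = 2.661.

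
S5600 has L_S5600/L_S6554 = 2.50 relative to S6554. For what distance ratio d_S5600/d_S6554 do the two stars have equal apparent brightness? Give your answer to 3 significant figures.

1.58

Equal flux requires L_S5600/d_S5600² = L_S6554/d_S6554², so d_S5600/d_S6554 = √(L_S5600/L_S6554)
= √(2.50) = 1.581.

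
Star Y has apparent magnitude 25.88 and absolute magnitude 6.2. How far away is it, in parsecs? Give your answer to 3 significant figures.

m − M = 5 log₁₀(d/10 pc)
25.88 − (6.2) = 19.68 = 5 log₁₀(d/10)
d = 10 × 10^(19.68/5) = 10 × 10^3.936 = 8.630×10^4 pc.

8.63×10^4 pc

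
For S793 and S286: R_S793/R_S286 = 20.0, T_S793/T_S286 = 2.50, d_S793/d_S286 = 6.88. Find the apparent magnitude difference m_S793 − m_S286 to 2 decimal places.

-6.30

L_S793/L_S286 = (20.0)²(2.50)⁴ = 1.562×10^4.
F_S793/F_S286 = (L_S793/L_S286)/(d_S793/d_S286)² = 1.562×10^4/47.33 = 330.1.
m_S793 − m_S286 = −2.5 log₁₀(330.1) = -6.30.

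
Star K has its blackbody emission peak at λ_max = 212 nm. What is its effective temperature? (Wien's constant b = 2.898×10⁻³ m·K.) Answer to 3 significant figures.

1.37×10^4 K

T = b/λ_max = 2.898×10⁻³ / (212×10⁻⁹) = 1.367×10^4 K.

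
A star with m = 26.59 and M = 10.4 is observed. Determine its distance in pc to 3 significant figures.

1.73×10^4 pc

m − M = 5 log₁₀(d/10 pc)
26.59 − (10.4) = 16.19 = 5 log₁₀(d/10)
d = 10 × 10^(16.19/5) = 10 × 10^3.238 = 1.730×10^4 pc.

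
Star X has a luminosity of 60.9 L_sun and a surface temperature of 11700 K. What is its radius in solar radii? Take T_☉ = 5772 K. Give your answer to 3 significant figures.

R/R_☉ = √(L/L_☉) / (T/T_☉)² = √(60.9) / (2.027)²
       = 7.804 / 4.109 = 1.899.

1.90 solar radii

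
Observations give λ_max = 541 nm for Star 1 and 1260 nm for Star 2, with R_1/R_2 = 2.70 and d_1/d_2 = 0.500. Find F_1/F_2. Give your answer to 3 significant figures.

Wien's law: T_1/T_2 = λ_2/λ_1 = 1260/541 = 2.329.
L_1/L_2 = (R_1/R_2)²(T_1/T_2)⁴ = (2.70)²(2.329)⁴ = 214.5.
F_1/F_2 = (L_1/L_2)/(d_1/d_2)² = 214.5/(0.500)² = 858.0.

858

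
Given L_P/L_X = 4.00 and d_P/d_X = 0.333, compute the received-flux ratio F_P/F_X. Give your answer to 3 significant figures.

36.1

F = L/(4πd²), so F_P/F_X = (L_P/L_X) / (d_P/d_X)²
= 4.00 / (0.333)² = 4.00 / 0.1109 = 36.07.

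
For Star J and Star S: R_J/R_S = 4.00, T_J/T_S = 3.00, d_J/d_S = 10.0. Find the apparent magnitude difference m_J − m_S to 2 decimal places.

-2.78

L_J/L_S = (4.00)²(3.00)⁴ = 1296.
F_J/F_S = (L_J/L_S)/(d_J/d_S)² = 1296/100.0 = 12.96.
m_J − m_S = −2.5 log₁₀(12.96) = -2.78.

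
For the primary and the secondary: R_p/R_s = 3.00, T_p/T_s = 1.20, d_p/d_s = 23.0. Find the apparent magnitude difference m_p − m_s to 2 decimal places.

L_p/L_s = (3.00)²(1.20)⁴ = 18.66.
F_p/F_s = (L_p/L_s)/(d_p/d_s)² = 18.66/529.0 = 0.03528.
m_p − m_s = −2.5 log₁₀(0.03528) = 3.63.

3.63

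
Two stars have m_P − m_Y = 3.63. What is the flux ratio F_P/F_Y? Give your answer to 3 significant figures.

F_P/F_Y = 10^(−(m_P − m_Y)/2.5) = 10^(-3.63/2.5) = 10^-1.452 = 0.03532.

0.0353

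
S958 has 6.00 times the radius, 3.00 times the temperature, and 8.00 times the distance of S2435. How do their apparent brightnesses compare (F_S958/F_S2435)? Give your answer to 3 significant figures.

45.6

L_S958/L_S2435 = (R_S958/R_S2435)²(T_S958/T_S2435)⁴ = (6.00)² × (3.00)⁴ = 2916.
F_S958/F_S2435 = (L_S958/L_S2435)/(d_S958/d_S2435)² = 2916 / (8.00)² = 45.56.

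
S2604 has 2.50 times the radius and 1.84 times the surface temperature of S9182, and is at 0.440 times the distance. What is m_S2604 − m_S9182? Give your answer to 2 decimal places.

L_S2604/L_S9182 = (2.50)²(1.84)⁴ = 71.64.
F_S2604/F_S9182 = (L_S2604/L_S9182)/(d_S2604/d_S9182)² = 71.64/0.1936 = 370.0.
m_S2604 − m_S9182 = −2.5 log₁₀(370.0) = -6.42.

-6.42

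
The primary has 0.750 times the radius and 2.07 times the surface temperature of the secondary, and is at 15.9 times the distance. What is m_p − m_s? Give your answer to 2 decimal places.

L_p/L_s = (0.750)²(2.07)⁴ = 10.33.
F_p/F_s = (L_p/L_s)/(d_p/d_s)² = 10.33/252.8 = 0.04085.
m_p − m_s = −2.5 log₁₀(0.04085) = 3.47.

3.47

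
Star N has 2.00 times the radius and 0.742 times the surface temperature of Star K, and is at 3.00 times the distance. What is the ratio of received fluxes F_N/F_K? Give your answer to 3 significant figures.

0.135

L_N/L_K = (R_N/R_K)²(T_N/T_K)⁴ = (2.00)² × (0.742)⁴ = 1.212.
F_N/F_K = (L_N/L_K)/(d_N/d_K)² = 1.212 / (3.00)² = 0.1347.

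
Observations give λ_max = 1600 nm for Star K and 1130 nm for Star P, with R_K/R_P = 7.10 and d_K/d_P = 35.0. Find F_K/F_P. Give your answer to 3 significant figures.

0.0102

Wien's law: T_K/T_P = λ_P/λ_K = 1130/1600 = 0.7063.
L_K/L_P = (R_K/R_P)²(T_K/T_P)⁴ = (7.10)²(0.7063)⁴ = 12.54.
F_K/F_P = (L_K/L_P)/(d_K/d_P)² = 12.54/(35.0)² = 0.01024.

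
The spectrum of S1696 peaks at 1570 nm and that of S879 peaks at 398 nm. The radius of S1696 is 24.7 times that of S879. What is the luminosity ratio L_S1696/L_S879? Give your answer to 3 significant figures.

2.52

Wien's law gives T ∝ 1/λ_max, so T_S1696/T_S879 = λ_S879/λ_S1696 = 398/1570 = 0.2535.
Then L ∝ R²T⁴ gives L_S1696/L_S879 = (24.7)² × (0.2535)⁴ = 610.1 × 0.004130 = 2.520.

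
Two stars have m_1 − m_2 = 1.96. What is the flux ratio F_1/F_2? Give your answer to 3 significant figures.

0.164

F_1/F_2 = 10^(−(m_1 − m_2)/2.5) = 10^(-1.96/2.5) = 10^-0.784 = 0.1644.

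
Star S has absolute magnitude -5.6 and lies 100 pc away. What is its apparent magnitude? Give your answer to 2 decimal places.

m = M + 5 log₁₀(d/10 pc) = -5.6 + 5 log₁₀(100/10)
  = -5.6 + 5 × 1.000 = -5.6 + 5.00 = -0.60.

-0.60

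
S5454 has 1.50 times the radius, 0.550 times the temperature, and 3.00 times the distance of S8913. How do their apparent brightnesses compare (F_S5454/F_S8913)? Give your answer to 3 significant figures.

0.0229

L_S5454/L_S8913 = (R_S5454/R_S8913)²(T_S5454/T_S8913)⁴ = (1.50)² × (0.550)⁴ = 0.2059.
F_S5454/F_S8913 = (L_S5454/L_S8913)/(d_S5454/d_S8913)² = 0.2059 / (3.00)² = 0.02288.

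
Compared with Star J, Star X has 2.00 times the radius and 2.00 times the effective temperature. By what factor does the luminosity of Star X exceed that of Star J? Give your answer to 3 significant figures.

64.0

From the Stefan–Boltzmann law, L ∝ R²T⁴, so
L_X/L_J = (R_X/R_J)² (T_X/T_J)⁴ = (2.00)² × (2.00)⁴ = 4.000 × 16.00 = 64.00.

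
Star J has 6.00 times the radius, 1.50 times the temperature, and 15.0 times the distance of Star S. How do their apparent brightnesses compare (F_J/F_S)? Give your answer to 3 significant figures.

0.810

L_J/L_S = (R_J/R_S)²(T_J/T_S)⁴ = (6.00)² × (1.50)⁴ = 182.2.
F_J/F_S = (L_J/L_S)/(d_J/d_S)² = 182.2 / (15.0)² = 0.8100.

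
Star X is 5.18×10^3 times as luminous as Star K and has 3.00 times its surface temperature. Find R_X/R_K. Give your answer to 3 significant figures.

8.00

L ∝ R²T⁴ gives R ∝ √L / T², so
R_X/R_K = √(5.18×10^3) / (3.00)² = 71.97 / 9.000 = 7.997.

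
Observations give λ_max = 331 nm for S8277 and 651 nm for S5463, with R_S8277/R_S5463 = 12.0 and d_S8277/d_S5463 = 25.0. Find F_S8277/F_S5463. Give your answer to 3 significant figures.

3.45

Wien's law: T_S8277/T_S5463 = λ_S5463/λ_S8277 = 651/331 = 1.967.
L_S8277/L_S5463 = (R_S8277/R_S5463)²(T_S8277/T_S5463)⁴ = (12.0)²(1.967)⁴ = 2155.
F_S8277/F_S5463 = (L_S8277/L_S5463)/(d_S8277/d_S5463)² = 2155/(25.0)² = 3.447.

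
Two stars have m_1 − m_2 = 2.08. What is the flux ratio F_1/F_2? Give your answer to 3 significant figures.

F_1/F_2 = 10^(−(m_1 − m_2)/2.5) = 10^(-2.08/2.5) = 10^-0.832 = 0.1472.

0.147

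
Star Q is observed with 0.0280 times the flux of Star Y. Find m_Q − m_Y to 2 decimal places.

3.88

m_Q − m_Y = −2.5 log₁₀(F_Q/F_Y) = −2.5 log₁₀(0.0280) = −2.5 × (-1.553) = 3.882.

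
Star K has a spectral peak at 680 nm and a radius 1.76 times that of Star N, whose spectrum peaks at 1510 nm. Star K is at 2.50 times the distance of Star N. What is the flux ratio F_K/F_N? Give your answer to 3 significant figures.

Wien's law: T_K/T_N = λ_N/λ_K = 1510/680 = 2.221.
L_K/L_N = (R_K/R_N)²(T_K/T_N)⁴ = (1.76)²(2.221)⁴ = 75.32.
F_K/F_N = (L_K/L_N)/(d_K/d_N)² = 75.32/(2.50)² = 12.05.

12.1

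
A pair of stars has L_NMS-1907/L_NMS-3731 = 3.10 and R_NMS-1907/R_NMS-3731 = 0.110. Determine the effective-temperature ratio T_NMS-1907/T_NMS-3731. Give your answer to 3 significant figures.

4.00

L ∝ R²T⁴ gives T ∝ (L/R²)^(1/4), so
T_NMS-1907/T_NMS-3731 = (3.10 / 0.110²)^(1/4) = (256.2)^(1/4) = 4.001.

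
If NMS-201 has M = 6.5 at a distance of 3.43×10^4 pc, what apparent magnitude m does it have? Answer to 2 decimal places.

24.18

m = M + 5 log₁₀(d/10 pc) = 6.5 + 5 log₁₀(3.43×10^4/10)
  = 6.5 + 5 × 3.535 = 6.5 + 17.68 = 24.18.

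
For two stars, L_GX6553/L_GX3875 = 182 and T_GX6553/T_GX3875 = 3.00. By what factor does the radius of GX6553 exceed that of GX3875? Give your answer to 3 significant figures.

1.50

L ∝ R²T⁴ gives R ∝ √L / T², so
R_GX6553/R_GX3875 = √(182) / (3.00)² = 13.49 / 9.000 = 1.499.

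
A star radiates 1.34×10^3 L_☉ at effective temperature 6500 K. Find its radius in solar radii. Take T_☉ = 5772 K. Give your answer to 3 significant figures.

R/R_☉ = √(L/L_☉) / (T/T_☉)² = √(1.34×10^3) / (1.126)²
       = 36.61 / 1.268 = 28.87.

28.9 solar radii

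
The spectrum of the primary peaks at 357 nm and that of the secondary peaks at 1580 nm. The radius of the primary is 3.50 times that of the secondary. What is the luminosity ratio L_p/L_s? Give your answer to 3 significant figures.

Wien's law gives T ∝ 1/λ_max, so T_p/T_s = λ_s/λ_p = 1580/357 = 4.426.
Then L ∝ R²T⁴ gives L_p/L_s = (3.50)² × (4.426)⁴ = 12.25 × 383.7 = 4700.

4.70×10^3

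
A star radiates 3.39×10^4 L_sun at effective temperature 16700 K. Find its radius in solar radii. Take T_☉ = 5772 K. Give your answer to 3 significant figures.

R/R_☉ = √(L/L_☉) / (T/T_☉)² = √(3.39×10^4) / (2.893)²
       = 184.1 / 8.371 = 21.99.

22.0 solar radii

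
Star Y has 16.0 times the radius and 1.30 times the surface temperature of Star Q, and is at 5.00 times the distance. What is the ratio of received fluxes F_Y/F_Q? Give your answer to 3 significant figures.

29.2

L_Y/L_Q = (R_Y/R_Q)²(T_Y/T_Q)⁴ = (16.0)² × (1.30)⁴ = 731.2.
F_Y/F_Q = (L_Y/L_Q)/(d_Y/d_Q)² = 731.2 / (5.00)² = 29.25.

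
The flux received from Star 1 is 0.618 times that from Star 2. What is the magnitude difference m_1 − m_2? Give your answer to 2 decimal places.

m_1 − m_2 = −2.5 log₁₀(F_1/F_2) = −2.5 log₁₀(0.618) = −2.5 × (-0.209) = 0.523.

0.52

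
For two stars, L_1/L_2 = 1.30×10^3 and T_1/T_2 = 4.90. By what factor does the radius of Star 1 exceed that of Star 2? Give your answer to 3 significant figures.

1.50

L ∝ R²T⁴ gives R ∝ √L / T², so
R_1/R_2 = √(1.30×10^3) / (4.90)² = 36.06 / 24.01 = 1.502.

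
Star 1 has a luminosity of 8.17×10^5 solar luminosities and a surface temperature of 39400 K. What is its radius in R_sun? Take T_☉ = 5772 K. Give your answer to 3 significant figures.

19.4 R_sun

R/R_☉ = √(L/L_☉) / (T/T_☉)² = √(8.17×10^5) / (6.826)²
       = 903.9 / 46.60 = 19.40.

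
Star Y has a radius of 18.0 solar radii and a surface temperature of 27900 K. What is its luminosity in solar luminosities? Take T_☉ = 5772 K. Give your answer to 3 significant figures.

L/L_☉ = (R/R_☉)² (T/T_☉)⁴ = (18.0)² × (27900/5772)⁴
       = 324.0 × (4.834)⁴ = 324.0 × 545.9 = 1.769×10^5.

1.77×10^5 solar luminosities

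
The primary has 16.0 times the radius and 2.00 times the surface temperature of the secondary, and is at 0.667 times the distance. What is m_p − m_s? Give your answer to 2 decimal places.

L_p/L_s = (16.0)²(2.00)⁴ = 4096.
F_p/F_s = (L_p/L_s)/(d_p/d_s)² = 4096/0.4449 = 9207.
m_p − m_s = −2.5 log₁₀(9207) = -9.91.

-9.91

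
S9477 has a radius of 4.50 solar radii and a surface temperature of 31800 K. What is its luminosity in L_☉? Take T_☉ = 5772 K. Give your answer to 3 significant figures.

1.87×10^4 L_☉

L/L_☉ = (R/R_☉)² (T/T_☉)⁴ = (4.50)² × (31800/5772)⁴
       = 20.25 × (5.509)⁴ = 20.25 × 921.3 = 1.866×10^4.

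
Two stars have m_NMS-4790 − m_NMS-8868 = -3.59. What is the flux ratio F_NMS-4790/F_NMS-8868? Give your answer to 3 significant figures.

27.3

F_NMS-4790/F_NMS-8868 = 10^(−(m_NMS-4790 − m_NMS-8868)/2.5) = 10^(3.59/2.5) = 10^1.436 = 27.29.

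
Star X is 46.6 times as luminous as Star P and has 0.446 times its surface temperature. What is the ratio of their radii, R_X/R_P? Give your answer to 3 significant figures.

34.3

L ∝ R²T⁴ gives R ∝ √L / T², so
R_X/R_P = √(46.6) / (0.446)² = 6.826 / 0.1989 = 34.32.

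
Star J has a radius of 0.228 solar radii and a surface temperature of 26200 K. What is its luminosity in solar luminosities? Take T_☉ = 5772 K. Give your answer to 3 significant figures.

22.1 solar luminosities

L/L_☉ = (R/R_☉)² (T/T_☉)⁴ = (0.228)² × (26200/5772)⁴
       = 0.05198 × (4.539)⁴ = 0.05198 × 424.5 = 22.07.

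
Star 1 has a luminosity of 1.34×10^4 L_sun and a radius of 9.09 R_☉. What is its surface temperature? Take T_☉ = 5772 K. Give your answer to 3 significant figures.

2.06×10^4 K

T/T_☉ = (L/L_☉)^(1/4) / (R/R_☉)^(1/2)
T = 5772 × (1.34×10^4)^(1/4) / √(9.09) = 5772 × 10.76 / 3.015 = 2.060×10^4 K.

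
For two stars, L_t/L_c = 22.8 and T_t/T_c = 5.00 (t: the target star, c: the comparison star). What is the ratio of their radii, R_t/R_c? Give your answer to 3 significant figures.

L ∝ R²T⁴ gives R ∝ √L / T², so
R_t/R_c = √(22.8) / (5.00)² = 4.775 / 25.00 = 0.1910.

0.191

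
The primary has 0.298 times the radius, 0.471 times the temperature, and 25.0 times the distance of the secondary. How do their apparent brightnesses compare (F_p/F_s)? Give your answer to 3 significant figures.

6.99×10^-6

L_p/L_s = (R_p/R_s)²(T_p/T_s)⁴ = (0.298)² × (0.471)⁴ = 0.004370.
F_p/F_s = (L_p/L_s)/(d_p/d_s)² = 0.004370 / (25.0)² = 6.993×10^-6.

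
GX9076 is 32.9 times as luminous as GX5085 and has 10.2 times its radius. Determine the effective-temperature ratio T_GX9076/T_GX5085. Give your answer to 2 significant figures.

L ∝ R²T⁴ gives T ∝ (L/R²)^(1/4), so
T_GX9076/T_GX5085 = (32.9 / 10.2²)^(1/4) = (0.3162)^(1/4) = 0.7499.

0.75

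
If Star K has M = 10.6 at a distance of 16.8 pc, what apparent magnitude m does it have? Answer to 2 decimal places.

m = M + 5 log₁₀(d/10 pc) = 10.6 + 5 log₁₀(16.8/10)
  = 10.6 + 5 × 0.225 = 10.6 + 1.13 = 11.73.

11.73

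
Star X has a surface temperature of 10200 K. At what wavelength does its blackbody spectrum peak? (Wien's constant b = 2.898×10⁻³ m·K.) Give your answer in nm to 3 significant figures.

λ_max = b/T = 2.898×10⁻³ / 10200 = 2.84×10^-7 m = 284.1 nm.

284 nm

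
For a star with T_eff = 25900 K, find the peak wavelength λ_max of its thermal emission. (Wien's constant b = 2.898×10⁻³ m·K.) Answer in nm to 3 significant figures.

112 nm

λ_max = b/T = 2.898×10⁻³ / 25900 = 1.12×10^-7 m = 111.9 nm.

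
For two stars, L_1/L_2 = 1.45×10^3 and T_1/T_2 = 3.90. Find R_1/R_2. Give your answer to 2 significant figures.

2.5

L ∝ R²T⁴ gives R ∝ √L / T², so
R_1/R_2 = √(1.45×10^3) / (3.90)² = 38.08 / 15.21 = 2.504.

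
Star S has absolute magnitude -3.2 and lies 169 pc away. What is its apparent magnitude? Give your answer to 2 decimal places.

m = M + 5 log₁₀(d/10 pc) = -3.2 + 5 log₁₀(169/10)
  = -3.2 + 5 × 1.228 = -3.2 + 6.14 = 2.94.

2.94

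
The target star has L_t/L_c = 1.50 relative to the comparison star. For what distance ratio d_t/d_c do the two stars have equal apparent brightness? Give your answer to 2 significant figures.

1.2

Equal flux requires L_t/d_t² = L_c/d_c², so d_t/d_c = √(L_t/L_c)
= √(1.50) = 1.225.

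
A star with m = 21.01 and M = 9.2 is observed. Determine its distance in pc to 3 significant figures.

2.30×10^3 pc

m − M = 5 log₁₀(d/10 pc)
21.01 − (9.2) = 11.81 = 5 log₁₀(d/10)
d = 10 × 10^(11.81/5) = 10 × 10^2.362 = 2301 pc.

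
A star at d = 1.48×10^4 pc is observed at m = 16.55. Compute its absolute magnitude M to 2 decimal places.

M = m − 5 log₁₀(d/10 pc) = 16.55 − 5 log₁₀(1.48×10^4/10)
  = 16.55 − 5 × 3.170 = 16.55 − 15.85 = 0.70.

0.70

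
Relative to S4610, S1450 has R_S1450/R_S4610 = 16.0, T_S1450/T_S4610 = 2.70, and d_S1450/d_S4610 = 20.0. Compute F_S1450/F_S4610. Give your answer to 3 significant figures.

34.0

L_S1450/L_S4610 = (R_S1450/R_S4610)²(T_S1450/T_S4610)⁴ = (16.0)² × (2.70)⁴ = 1.360×10^4.
F_S1450/F_S4610 = (L_S1450/L_S4610)/(d_S1450/d_S4610)² = 1.360×10^4 / (20.0)² = 34.01.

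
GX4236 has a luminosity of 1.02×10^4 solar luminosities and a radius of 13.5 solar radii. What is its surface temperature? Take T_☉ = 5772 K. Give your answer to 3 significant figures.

1.58×10^4 K

T/T_☉ = (L/L_☉)^(1/4) / (R/R_☉)^(1/2)
T = 5772 × (1.02×10^4)^(1/4) / √(13.5) = 5772 × 10.05 / 3.674 = 1.579×10^4 K.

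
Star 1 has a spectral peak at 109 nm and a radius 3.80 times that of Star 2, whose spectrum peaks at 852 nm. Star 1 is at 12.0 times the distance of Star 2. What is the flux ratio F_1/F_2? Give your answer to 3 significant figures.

374

Wien's law: T_1/T_2 = λ_2/λ_1 = 852/109 = 7.817.
L_1/L_2 = (R_1/R_2)²(T_1/T_2)⁴ = (3.80)²(7.817)⁴ = 5.390×10^4.
F_1/F_2 = (L_1/L_2)/(d_1/d_2)² = 5.390×10^4/(12.0)² = 374.3.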